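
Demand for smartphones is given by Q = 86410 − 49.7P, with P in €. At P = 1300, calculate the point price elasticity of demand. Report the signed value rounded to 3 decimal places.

-2.964

dQ/dP = −49.7. At P = 1300, Q = 86410 − 49.7(1300) = 21800.
Ed = (dQ/dP)·(P/Q) = −49.7 × (1300/21800) = -2.96376…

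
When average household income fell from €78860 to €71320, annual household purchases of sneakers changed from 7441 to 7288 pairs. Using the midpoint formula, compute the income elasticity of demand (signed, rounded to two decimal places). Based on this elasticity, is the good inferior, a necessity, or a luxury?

0.21; necessity

%ΔQ = (7288 − 7441)/[( 7441 + 7288)/2] = -153/7364.5 = -0.020775…
%ΔIncome = (71320 − 78860)/[( 78860 + 71320)/2] = -7540/75090 = -0.100412…
E_income = (-153/7364.5) / (-7540/75090) = 0.2068…
0 < E_income < 1 ⇒ normal good, necessity.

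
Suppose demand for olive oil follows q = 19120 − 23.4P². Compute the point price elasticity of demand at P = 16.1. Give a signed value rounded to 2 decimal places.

dq/dP = −2·23.4·P = -753.48. At P = 16.1, q = 13054.486.
Ed = (dq/dP)·(P/q) = (-753.48) × (16.1/13054.486) = -0.9292…

-0.93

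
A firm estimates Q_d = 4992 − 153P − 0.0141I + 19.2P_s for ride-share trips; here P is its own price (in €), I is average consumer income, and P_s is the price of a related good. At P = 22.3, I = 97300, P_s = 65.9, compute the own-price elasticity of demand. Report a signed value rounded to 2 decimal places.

-2.32

At the given values, Q_d = 4992 − 153(22.3) − 0.0141(97300) + 19.2(65.9) = 1473.45.
∂Q_d/∂P = −153.
E = (-153) × (22.3/1473.45) = -2.3155…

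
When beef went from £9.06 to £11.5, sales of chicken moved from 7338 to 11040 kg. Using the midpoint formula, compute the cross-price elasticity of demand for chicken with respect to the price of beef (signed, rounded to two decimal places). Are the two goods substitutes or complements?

1.70; substitutes

%ΔQ_{chicken} = (11040 − 7338)/avg = 3702/9189 = 0.402873…
%ΔP_{beef} = (11.5 − 9.06)/avg = 2.44/10.28 = 0.237354…
E_cross = (3702/9189) / (2.44/10.28) = 1.6973…
E_cross > 0 ⇒ the goods are substitutes.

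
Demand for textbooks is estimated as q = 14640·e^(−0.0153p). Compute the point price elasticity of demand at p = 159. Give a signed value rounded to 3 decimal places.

-2.433

dq/dp = −0.0153·q = -19.6664. At p = 159, q = 1285.38.
Ed = (dq/dp)·(p/q) = (-19.6664) × (159/1285.38) = -2.4327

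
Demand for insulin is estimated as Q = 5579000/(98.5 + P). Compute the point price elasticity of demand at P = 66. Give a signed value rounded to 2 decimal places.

-0.40

dQ/dP = −5579000/(98.5 + P)² = -206.17. At P = 66, Q = 33914.9.
Ed = (dQ/dP)·(P/Q) = (-206.17) × (66/33914.9) = -0.4012…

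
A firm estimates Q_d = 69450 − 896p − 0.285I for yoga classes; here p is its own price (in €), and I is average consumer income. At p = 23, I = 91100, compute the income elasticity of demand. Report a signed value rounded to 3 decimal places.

-1.135

At the given values, Q_d = 69450 − 896(23) − 0.285(91100) = 22878.5.
∂Q_d/∂I = -0.285.
E = (-0.285) × (91100/22878.5) = -1.13484…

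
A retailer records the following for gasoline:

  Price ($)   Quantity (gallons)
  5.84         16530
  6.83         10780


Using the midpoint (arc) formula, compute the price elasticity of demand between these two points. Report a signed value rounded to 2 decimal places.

-2.69

%ΔQ = (10780 − 16530) / [(16530 + 10780)/2] = -5750/13655 = -0.421091…
%ΔP = (6.83 − 5.84) / [(5.84 + 6.83)/2] = 0.99/6.335 = 0.156274…
Arc Ed = %ΔQ / %ΔP = (-5750/13655) / (0.99/6.335) = -2.6945…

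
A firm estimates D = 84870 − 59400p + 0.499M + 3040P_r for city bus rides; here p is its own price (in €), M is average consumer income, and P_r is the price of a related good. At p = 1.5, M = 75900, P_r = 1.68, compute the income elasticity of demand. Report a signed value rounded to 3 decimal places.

At the given values, D = 84870 − 59400(1.5) + 0.499(75900) + 3040(1.68) = 38751.3.
∂D/∂M = 0.499.
E = (0.499) × (75900/38751.3) = 0.97736…

0.977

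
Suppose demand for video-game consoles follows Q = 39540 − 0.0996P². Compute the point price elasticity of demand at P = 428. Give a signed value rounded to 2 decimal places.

dQ/dP = −2·0.0996·P = -85.2576. At P = 428, Q = 21294.8736.
Ed = (dQ/dP)·(P/Q) = (-85.2576) × (428/21294.8736) = -1.7135…

-1.71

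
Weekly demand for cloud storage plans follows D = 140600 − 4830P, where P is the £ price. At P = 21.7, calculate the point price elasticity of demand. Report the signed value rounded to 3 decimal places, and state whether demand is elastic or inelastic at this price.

-2.929; elastic

dD/dP = −4830. At P = 21.7, D = 140600 − 4830(21.7) = 35789.
Ed = (dD/dP)·(P/D) = −4830 × (21.7/35789) = -2.92858…
|Ed| = 2.929 > 1, so demand is elastic.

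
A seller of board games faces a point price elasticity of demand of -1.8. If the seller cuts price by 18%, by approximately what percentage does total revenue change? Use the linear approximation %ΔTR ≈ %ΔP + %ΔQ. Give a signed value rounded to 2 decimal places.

+14.40%

%ΔQ ≈ Ed × %ΔP = (-1.8) × (-18%) = +32.4000%
%ΔTR ≈ %ΔP + %ΔQ = (-18%) + (+32.4000%) = +14.4000%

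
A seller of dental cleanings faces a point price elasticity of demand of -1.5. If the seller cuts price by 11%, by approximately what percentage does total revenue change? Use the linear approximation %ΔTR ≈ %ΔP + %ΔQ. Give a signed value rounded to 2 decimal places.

+5.50%

%ΔQ ≈ Ed × %ΔP = (-1.5) × (-11%) = +16.5000%
%ΔTR ≈ %ΔP + %ΔQ = (-11%) + (+16.5000%) = +5.5000%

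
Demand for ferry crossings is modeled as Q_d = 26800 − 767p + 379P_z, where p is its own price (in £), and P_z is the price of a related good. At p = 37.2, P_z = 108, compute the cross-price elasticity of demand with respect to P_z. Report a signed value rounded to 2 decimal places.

At the given values, Q_d = 26800 − 767(37.2) + 379(108) = 39199.6.
∂Q_d/∂P_z = 379.
E = (379) × (108/39199.6) = 1.0441…

1.04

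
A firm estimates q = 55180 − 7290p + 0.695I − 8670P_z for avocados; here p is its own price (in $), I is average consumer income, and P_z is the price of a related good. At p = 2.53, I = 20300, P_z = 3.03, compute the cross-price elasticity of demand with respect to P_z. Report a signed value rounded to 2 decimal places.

-1.07

At the given values, q = 55180 − 7290(2.53) + 0.695(20300) − 8670(3.03) = 24574.7.
∂q/∂P_z = -8670.
E = (-8670) × (3.03/24574.7) = -1.0689…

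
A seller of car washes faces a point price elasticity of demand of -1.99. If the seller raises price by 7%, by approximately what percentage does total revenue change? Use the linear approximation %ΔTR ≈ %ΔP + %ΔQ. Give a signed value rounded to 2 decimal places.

%ΔQ ≈ Ed × %ΔP = (-1.99) × (+7%) = -13.9300%
%ΔTR ≈ %ΔP + %ΔQ = (+7%) + (-13.9300%) = -6.9300%

-6.93%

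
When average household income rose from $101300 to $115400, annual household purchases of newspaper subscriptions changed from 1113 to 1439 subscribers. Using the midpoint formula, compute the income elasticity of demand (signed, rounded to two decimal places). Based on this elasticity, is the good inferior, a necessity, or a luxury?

1.96; luxury

%ΔQ = (1439 − 1113)/[( 1113 + 1439)/2] = 326/1276 = 0.255485…
%ΔIncome = (115400 − 101300)/[( 101300 + 115400)/2] = 14100/108350 = 0.130133…
E_income = (326/1276) / (14100/108350) = 1.9632…
E_income > 1 ⇒ normal good, luxury.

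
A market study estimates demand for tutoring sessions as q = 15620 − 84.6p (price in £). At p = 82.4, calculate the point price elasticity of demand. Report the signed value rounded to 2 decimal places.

-0.81

dq/dp = −84.6. At p = 82.4, q = 15620 − 84.6(82.4) = 8648.96.
Ed = (dq/dp)·(p/q) = −84.6 × (82.4/8648.96) = -0.8059…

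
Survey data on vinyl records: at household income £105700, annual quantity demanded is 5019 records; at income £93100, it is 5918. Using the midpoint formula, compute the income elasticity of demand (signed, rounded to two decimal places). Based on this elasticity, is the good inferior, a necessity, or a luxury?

-1.30; inferior

%ΔQ = (5918 − 5019)/[( 5019 + 5918)/2] = 899/5468.5 = 0.164396…
%ΔIncome = (93100 − 105700)/[( 105700 + 93100)/2] = -12600/99400 = -0.126760…
E_income = (899/5468.5) / (-12600/99400) = -1.2969…
E_income < 0 ⇒ inferior good.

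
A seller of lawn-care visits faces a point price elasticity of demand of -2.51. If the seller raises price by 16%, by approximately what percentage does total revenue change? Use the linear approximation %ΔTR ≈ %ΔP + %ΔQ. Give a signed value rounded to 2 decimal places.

%ΔQ ≈ Ed × %ΔP = (-2.51) × (+16%) = -40.1600%
%ΔTR ≈ %ΔP + %ΔQ = (+16%) + (-40.1600%) = -24.1600%

-24.16%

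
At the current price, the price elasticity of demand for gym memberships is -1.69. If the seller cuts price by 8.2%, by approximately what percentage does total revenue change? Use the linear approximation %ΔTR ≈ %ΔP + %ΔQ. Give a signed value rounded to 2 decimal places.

+5.66%

%ΔQ ≈ Ed × %ΔP = (-1.69) × (-8.2%) = +13.8580%
%ΔTR ≈ %ΔP + %ΔQ = (-8.2%) + (+13.8580%) = +5.6580%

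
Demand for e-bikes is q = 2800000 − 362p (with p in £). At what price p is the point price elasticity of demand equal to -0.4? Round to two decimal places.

Ed = −362p/(2800000 − 362p). Set this equal to -0.4:
362p = 0.4·(2800000 − 362p) ⇒ 362p(1 + 0.4) = 0.4·2800000
p = 0.4·2800000 / (362·1.4) = 2209.9447…

2209.94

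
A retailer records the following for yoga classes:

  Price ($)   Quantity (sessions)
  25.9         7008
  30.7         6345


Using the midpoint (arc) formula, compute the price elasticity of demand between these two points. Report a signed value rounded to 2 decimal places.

-0.59

%ΔQ = (6345 − 7008) / [(7008 + 6345)/2] = -663/6676.5 = -0.099303…
%ΔP = (30.7 − 25.9) / [(25.9 + 30.7)/2] = 4.8/28.3 = 0.169611…
Arc Ed = %ΔQ / %ΔP = (-663/6676.5) / (4.8/28.3) = -0.5854…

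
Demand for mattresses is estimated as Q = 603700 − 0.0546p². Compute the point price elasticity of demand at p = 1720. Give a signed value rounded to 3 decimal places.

dQ/dp = −2·0.0546·p = -187.824. At p = 1720, Q = 442171.36.
Ed = (dQ/dp)·(p/Q) = (-187.824) × (1720/442171.36) = -0.73061…

-0.731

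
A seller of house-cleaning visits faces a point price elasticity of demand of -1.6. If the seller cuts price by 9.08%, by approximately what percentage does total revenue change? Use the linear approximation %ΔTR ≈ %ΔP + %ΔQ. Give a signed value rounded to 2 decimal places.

+5.45%

%ΔQ ≈ Ed × %ΔP = (-1.6) × (-9.08%) = +14.5280%
%ΔTR ≈ %ΔP + %ΔQ = (-9.08%) + (+14.5280%) = +5.4480%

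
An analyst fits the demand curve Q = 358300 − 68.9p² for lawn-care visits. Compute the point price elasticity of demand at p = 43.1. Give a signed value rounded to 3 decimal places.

dQ/dp = −2·68.9·p = -5939.18. At p = 43.1, Q = 230310.671.
Ed = (dQ/dp)·(p/Q) = (-5939.18) × (43.1/230310.671) = -1.11144…

-1.111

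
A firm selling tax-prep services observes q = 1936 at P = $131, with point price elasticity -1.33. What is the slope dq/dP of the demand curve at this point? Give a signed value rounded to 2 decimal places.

Ed = (dq/dP)·(P/q) ⇒ dq/dP = Ed·q/P = (-1.33)·1936/131 = -19.6555…

-19.66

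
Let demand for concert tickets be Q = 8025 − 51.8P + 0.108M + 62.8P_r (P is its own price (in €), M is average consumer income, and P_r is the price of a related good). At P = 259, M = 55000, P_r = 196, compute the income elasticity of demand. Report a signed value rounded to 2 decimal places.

0.46

At the given values, Q = 8025 − 51.8(259) + 0.108(55000) + 62.8(196) = 12857.6.
∂Q/∂M = 0.108.
E = (0.108) × (55000/12857.6) = 0.4619…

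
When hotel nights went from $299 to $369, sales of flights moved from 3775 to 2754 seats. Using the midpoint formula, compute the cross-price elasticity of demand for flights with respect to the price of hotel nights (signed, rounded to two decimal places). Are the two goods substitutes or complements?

%ΔQ_{flights} = (2754 − 3775)/avg = -1021/3264.5 = -0.312758…
%ΔP_{hotel nights} = (369 − 299)/avg = 70/334 = 0.209580…
E_cross = (-1021/3264.5) / (70/334) = -1.4923…
E_cross < 0 ⇒ the goods are complements.

-1.49; complements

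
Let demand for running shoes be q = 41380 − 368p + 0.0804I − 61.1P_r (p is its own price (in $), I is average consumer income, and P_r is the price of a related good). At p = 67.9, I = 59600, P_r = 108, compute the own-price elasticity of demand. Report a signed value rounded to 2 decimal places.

At the given values, q = 41380 − 368(67.9) + 0.0804(59600) − 61.1(108) = 14585.84.
∂q/∂p = −368.
E = (-368) × (67.9/14585.84) = -1.7131…

-1.71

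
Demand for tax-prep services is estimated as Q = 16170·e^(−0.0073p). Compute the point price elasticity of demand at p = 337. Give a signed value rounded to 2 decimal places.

-2.46

dQ/dp = −0.0073·Q = -10.0838. At p = 337, Q = 1381.35.
Ed = (dQ/dp)·(p/Q) = (-10.0838) × (337/1381.35) = -2.4601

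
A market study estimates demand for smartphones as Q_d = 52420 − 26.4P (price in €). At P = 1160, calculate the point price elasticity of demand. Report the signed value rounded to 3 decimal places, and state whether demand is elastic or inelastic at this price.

-1.405; elastic

dQ_d/dP = −26.4. At P = 1160, Q_d = 52420 − 26.4(1160) = 21796.
Ed = (dQ_d/dP)·(P/Q_d) = −26.4 × (1160/21796) = -1.40502…
|Ed| = 1.405 > 1, so demand is elastic.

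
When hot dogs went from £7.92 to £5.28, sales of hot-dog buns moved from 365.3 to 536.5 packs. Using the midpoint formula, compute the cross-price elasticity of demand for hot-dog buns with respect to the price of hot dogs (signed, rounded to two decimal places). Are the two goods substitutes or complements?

%ΔQ_{hot-dog buns} = (536.5 − 365.3)/avg = 171.2/450.9 = 0.379685…
%ΔP_{hot dogs} = (5.28 − 7.92)/avg = -2.64/6.6 = -0.4
E_cross = (171.2/450.9) / (-2.64/6.6) = -0.9492…
E_cross < 0 ⇒ the goods are complements.

-0.95; complements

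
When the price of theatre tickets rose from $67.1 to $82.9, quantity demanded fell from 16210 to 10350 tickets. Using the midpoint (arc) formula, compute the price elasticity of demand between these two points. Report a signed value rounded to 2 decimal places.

-2.09

%ΔQ = (10350 − 16210) / [(16210 + 10350)/2] = -5860/13280 = -0.441265…
%ΔP = (82.9 − 67.1) / [(67.1 + 82.9)/2] = 15.8/75 = 0.210666…
Arc Ed = %ΔQ / %ΔP = (-5860/13280) / (15.8/75) = -2.0946…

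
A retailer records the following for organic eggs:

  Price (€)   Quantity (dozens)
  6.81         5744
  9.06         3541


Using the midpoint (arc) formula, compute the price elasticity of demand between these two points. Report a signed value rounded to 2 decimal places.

%ΔQ = (3541 − 5744) / [(5744 + 3541)/2] = -2203/4642.5 = -0.474528…
%ΔP = (9.06 − 6.81) / [(6.81 + 9.06)/2] = 2.25/7.935 = 0.283553…
Arc Ed = %ΔQ / %ΔP = (-2203/4642.5) / (2.25/7.935) = -1.6735…

-1.67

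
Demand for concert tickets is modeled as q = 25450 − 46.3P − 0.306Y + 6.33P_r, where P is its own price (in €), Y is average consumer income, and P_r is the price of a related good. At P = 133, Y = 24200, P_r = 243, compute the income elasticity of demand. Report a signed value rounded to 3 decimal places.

-0.552

At the given values, q = 25450 − 46.3(133) − 0.306(24200) + 6.33(243) = 13425.09.
∂q/∂Y = -0.306.
E = (-0.306) × (24200/13425.09) = -0.55159…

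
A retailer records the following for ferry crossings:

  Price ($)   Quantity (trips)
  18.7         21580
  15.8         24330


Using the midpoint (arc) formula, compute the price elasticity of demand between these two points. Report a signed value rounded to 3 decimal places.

%ΔQ = (24330 − 21580) / [(21580 + 24330)/2] = 2750/22955 = 0.119799…
%ΔP = (15.8 − 18.7) / [(18.7 + 15.8)/2] = -2.9/17.25 = -0.168115…
Arc Ed = %ΔQ / %ΔP = (2750/22955) / (-2.9/17.25) = -0.71260…

-0.713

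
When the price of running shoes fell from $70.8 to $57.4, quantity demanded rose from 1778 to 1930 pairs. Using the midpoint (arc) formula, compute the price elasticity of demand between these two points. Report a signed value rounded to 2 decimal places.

%ΔQ = (1930 − 1778) / [(1778 + 1930)/2] = 152/1854 = 0.081984…
%ΔP = (57.4 − 70.8) / [(70.8 + 57.4)/2] = -13.4/64.1 = -0.209048…
Arc Ed = %ΔQ / %ΔP = (152/1854) / (-13.4/64.1) = -0.3921…

-0.39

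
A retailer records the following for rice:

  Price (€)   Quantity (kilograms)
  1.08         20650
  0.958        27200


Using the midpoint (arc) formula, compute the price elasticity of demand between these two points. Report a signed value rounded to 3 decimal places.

-2.287

%ΔQ = (27200 − 20650) / [(20650 + 27200)/2] = 6550/23925 = 0.273772…
%ΔP = (0.958 − 1.08) / [(1.08 + 0.958)/2] = -0.122/1.019 = -0.119725…
Arc Ed = %ΔQ / %ΔP = (6550/23925) / (-0.122/1.019) = -2.28667…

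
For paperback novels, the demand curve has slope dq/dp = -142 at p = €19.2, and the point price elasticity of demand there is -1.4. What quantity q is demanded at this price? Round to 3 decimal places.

Ed = (dq/dp)·(p/q) ⇒ q = (dq/dp)·p/Ed = (-142)·19.2/(-1.4) = 1947.42857…

1947.429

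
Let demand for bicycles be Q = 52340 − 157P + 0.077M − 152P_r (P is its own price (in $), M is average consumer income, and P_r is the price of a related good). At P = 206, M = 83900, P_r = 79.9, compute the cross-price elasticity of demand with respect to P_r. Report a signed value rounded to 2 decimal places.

-0.85

At the given values, Q = 52340 − 157(206) + 0.077(83900) − 152(79.9) = 14313.5.
∂Q/∂P_r = -152.
E = (-152) × (79.9/14313.5) = -0.8484…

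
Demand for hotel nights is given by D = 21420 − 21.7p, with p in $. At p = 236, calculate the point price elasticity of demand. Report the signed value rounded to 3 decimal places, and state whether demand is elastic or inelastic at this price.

dD/dp = −21.7. At p = 236, D = 21420 − 21.7(236) = 16298.8.
Ed = (dD/dp)·(p/D) = −21.7 × (236/16298.8) = -0.31420…
|Ed| = 0.314 < 1, so demand is inelastic.

-0.314; inelastic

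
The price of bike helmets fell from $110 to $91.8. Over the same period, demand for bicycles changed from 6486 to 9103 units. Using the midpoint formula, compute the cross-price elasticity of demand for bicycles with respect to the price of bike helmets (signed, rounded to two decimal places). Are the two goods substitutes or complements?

%ΔQ_{bicycles} = (9103 − 6486)/avg = 2617/7794.5 = 0.335749…
%ΔP_{bike helmets} = (91.8 − 110)/avg = -18.2/100.9 = -0.180376…
E_cross = (2617/7794.5) / (-18.2/100.9) = -1.8613…
E_cross < 0 ⇒ the goods are complements.

-1.86; complements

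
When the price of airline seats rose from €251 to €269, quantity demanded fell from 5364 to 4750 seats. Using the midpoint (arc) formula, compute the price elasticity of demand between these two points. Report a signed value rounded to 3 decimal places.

-1.754

%ΔQ = (4750 − 5364) / [(5364 + 4750)/2] = -614/5057 = -0.121415…
%ΔP = (269 − 251) / [(251 + 269)/2] = 18/260 = 0.069230…
Arc Ed = %ΔQ / %ΔP = (-614/5057) / (18/260) = -1.75378…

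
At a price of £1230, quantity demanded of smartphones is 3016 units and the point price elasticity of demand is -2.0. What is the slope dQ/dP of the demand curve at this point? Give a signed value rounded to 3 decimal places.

-4.904

Ed = (dQ/dP)·(P/Q) ⇒ dQ/dP = Ed·Q/P = (-2.0)·3016/1230 = -4.90406…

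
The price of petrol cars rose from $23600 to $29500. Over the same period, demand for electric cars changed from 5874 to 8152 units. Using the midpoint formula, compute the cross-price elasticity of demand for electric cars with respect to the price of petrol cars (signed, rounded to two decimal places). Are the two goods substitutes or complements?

1.46; substitutes

%ΔQ_{electric cars} = (8152 − 5874)/avg = 2278/7013 = 0.324825…
%ΔP_{petrol cars} = (29500 − 23600)/avg = 5900/26550 = 0.222222…
E_cross = (2278/7013) / (5900/26550) = 1.4617…
E_cross > 0 ⇒ the goods are substitutes.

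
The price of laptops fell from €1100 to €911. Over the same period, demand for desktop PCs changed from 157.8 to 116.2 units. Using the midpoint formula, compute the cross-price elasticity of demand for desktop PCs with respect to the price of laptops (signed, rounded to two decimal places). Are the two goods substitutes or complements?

%ΔQ_{desktop PCs} = (116.2 − 157.8)/avg = -41.6/137 = -0.303649…
%ΔP_{laptops} = (911 − 1100)/avg = -189/1005.5 = -0.187966…
E_cross = (-41.6/137) / (-189/1005.5) = 1.6154…
E_cross > 0 ⇒ the goods are substitutes.

1.62; substitutes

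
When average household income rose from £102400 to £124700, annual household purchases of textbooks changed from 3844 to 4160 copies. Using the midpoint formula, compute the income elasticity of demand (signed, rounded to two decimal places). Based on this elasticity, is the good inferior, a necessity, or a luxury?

%ΔQ = (4160 − 3844)/[( 3844 + 4160)/2] = 316/4002 = 0.078960…
%ΔIncome = (124700 − 102400)/[( 102400 + 124700)/2] = 22300/113550 = 0.196389…
E_income = (316/4002) / (22300/113550) = 0.4020…
0 < E_income < 1 ⇒ normal good, necessity.

0.40; necessity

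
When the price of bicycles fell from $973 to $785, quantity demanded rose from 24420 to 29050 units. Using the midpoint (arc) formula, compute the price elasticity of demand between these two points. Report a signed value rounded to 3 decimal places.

%ΔQ = (29050 − 24420) / [(24420 + 29050)/2] = 4630/26735 = 0.173181…
%ΔP = (785 − 973) / [(973 + 785)/2] = -188/879 = -0.213879…
Arc Ed = %ΔQ / %ΔP = (4630/26735) / (-188/879) = -0.80971…

-0.810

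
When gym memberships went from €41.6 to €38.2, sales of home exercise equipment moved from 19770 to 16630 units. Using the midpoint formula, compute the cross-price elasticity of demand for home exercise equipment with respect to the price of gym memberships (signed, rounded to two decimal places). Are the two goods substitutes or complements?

%ΔQ_{home exercise equipment} = (16630 − 19770)/avg = -3140/18200 = -0.172527…
%ΔP_{gym memberships} = (38.2 − 41.6)/avg = -3.4/39.9 = -0.085213…
E_cross = (-3140/18200) / (-3.4/39.9) = 2.0246…
E_cross > 0 ⇒ the goods are substitutes.

2.02; substitutes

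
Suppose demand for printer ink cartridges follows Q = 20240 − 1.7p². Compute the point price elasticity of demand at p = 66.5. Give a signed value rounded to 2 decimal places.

-1.18

dQ/dp = −2·1.7·p = -226.1. At p = 66.5, Q = 12722.175.
Ed = (dQ/dp)·(p/Q) = (-226.1) × (66.5/12722.175) = -1.1818…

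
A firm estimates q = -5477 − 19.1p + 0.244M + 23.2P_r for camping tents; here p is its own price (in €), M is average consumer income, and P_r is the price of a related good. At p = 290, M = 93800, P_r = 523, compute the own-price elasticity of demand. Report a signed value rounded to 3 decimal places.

-0.231

At the given values, q = -5477 − 19.1(290) + 0.244(93800) + 23.2(523) = 24004.8.
∂q/∂p = −19.1.
E = (-19.1) × (290/24004.8) = -0.23074…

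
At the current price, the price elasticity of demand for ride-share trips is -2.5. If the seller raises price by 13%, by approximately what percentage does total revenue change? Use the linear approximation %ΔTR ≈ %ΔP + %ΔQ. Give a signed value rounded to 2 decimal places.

-19.50%

%ΔQ ≈ Ed × %ΔP = (-2.5) × (+13%) = -32.5000%
%ΔTR ≈ %ΔP + %ΔQ = (+13%) + (-32.5000%) = -19.5000%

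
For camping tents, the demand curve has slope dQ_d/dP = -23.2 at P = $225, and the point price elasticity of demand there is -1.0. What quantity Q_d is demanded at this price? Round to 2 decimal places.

Ed = (dQ_d/dP)·(P/Q_d) ⇒ Q_d = (dQ_d/dP)·P/Ed = (-23.2)·225/(-1.0) = 5220

5220.00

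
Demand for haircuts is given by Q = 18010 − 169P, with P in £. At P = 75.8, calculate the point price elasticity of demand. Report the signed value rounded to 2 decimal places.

dQ/dP = −169. At P = 75.8, Q = 18010 − 169(75.8) = 5199.8.
Ed = (dQ/dP)·(P/Q) = −169 × (75.8/5199.8) = -2.4635…

-2.46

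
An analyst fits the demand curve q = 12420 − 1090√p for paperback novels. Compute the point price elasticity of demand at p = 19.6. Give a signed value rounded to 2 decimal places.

-0.32

dq/dp = −1090/(2√p) = -123.103. At p = 19.6, q = 7594.36.
Ed = (dq/dp)·(p/q) = (-123.103) × (19.6/7594.36) = -0.3177…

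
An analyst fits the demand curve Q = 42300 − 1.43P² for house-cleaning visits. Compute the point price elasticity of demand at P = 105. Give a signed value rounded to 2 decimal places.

dQ/dP = −2·1.43·P = -300.3. At P = 105, Q = 26534.25.
Ed = (dQ/dP)·(P/Q) = (-300.3) × (105/26534.25) = -1.1883…

-1.19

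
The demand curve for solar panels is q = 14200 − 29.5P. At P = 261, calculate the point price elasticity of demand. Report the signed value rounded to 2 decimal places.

-1.18

dq/dP = −29.5. At P = 261, q = 14200 − 29.5(261) = 6500.5.
Ed = (dq/dP)·(P/q) = −29.5 × (261/6500.5) = -1.1844…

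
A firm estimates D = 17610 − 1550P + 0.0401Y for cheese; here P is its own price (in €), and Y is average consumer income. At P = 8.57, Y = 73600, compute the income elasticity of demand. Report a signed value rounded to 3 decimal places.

0.406

At the given values, D = 17610 − 1550(8.57) + 0.0401(73600) = 7277.86.
∂D/∂Y = 0.0401.
E = (0.0401) × (73600/7277.86) = 0.40552…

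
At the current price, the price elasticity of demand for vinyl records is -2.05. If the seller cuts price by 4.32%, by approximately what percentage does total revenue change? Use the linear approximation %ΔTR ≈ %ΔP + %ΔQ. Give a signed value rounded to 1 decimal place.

+4.5%

%ΔQ ≈ Ed × %ΔP = (-2.05) × (-4.32%) = +8.8560%
%ΔTR ≈ %ΔP + %ΔQ = (-4.32%) + (+8.8560%) = +4.5360%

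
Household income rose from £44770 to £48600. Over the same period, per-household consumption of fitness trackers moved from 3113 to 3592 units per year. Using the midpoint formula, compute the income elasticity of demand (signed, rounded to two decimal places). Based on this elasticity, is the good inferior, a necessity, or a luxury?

%ΔQ = (3592 − 3113)/[( 3113 + 3592)/2] = 479/3352.5 = 0.142878…
%ΔIncome = (48600 − 44770)/[( 44770 + 48600)/2] = 3830/46685 = 0.082039…
E_income = (479/3352.5) / (3830/46685) = 1.7415…
E_income > 1 ⇒ normal good, luxury.

1.74; luxury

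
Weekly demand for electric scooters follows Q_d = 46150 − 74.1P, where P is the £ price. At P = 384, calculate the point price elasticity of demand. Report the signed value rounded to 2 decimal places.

dQ_d/dP = −74.1. At P = 384, Q_d = 46150 − 74.1(384) = 17695.6.
Ed = (dQ_d/dP)·(P/Q_d) = −74.1 × (384/17695.6) = -1.6079…

-1.61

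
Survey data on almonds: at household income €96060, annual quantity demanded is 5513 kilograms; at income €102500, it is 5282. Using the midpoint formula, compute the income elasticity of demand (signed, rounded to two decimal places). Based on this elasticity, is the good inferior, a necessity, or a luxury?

-0.66; inferior

%ΔQ = (5282 − 5513)/[( 5513 + 5282)/2] = -231/5397.5 = -0.042797…
%ΔIncome = (102500 − 96060)/[( 96060 + 102500)/2] = 6440/99280 = 0.064867…
E_income = (-231/5397.5) / (6440/99280) = -0.6597…
E_income < 0 ⇒ inferior good.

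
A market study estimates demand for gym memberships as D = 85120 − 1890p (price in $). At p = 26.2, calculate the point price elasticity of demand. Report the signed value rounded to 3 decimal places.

dD/dp = −1890. At p = 26.2, D = 85120 − 1890(26.2) = 35602.
Ed = (dD/dp)·(p/D) = −1890 × (26.2/35602) = -1.39087…

-1.391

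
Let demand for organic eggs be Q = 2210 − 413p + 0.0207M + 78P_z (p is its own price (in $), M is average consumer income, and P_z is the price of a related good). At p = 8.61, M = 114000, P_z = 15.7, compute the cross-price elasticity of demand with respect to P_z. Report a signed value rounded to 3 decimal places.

At the given values, Q = 2210 − 413(8.61) + 0.0207(114000) + 78(15.7) = 2238.47.
∂Q/∂P_z = 78.
E = (78) × (15.7/2238.47) = 0.54707…

0.547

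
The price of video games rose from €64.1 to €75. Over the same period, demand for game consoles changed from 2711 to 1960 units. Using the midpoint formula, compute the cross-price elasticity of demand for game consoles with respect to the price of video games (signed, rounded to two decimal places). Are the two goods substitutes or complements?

-2.05; complements

%ΔQ_{game consoles} = (1960 − 2711)/avg = -751/2335.5 = -0.321558…
%ΔP_{video games} = (75 − 64.1)/avg = 10.9/69.55 = 0.156721…
E_cross = (-751/2335.5) / (10.9/69.55) = -2.0517…
E_cross < 0 ⇒ the goods are complements.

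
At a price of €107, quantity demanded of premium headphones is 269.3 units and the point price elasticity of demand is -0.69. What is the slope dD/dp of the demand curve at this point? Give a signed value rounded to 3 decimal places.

-1.737

Ed = (dD/dp)·(p/D) ⇒ dD/dp = Ed·D/p = (-0.69)·269.3/107 = -1.73660…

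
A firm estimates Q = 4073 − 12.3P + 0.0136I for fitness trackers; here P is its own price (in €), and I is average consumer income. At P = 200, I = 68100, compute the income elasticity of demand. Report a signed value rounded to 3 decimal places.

0.365

At the given values, Q = 4073 − 12.3(200) + 0.0136(68100) = 2539.16.
∂Q/∂I = 0.0136.
E = (0.0136) × (68100/2539.16) = 0.36475…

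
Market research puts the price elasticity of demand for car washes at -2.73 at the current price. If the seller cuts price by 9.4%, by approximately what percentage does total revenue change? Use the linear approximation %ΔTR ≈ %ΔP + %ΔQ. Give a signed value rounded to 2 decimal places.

%ΔQ ≈ Ed × %ΔP = (-2.73) × (-9.4%) = +25.6620%
%ΔTR ≈ %ΔP + %ΔQ = (-9.4%) + (+25.6620%) = +16.2620%

+16.26%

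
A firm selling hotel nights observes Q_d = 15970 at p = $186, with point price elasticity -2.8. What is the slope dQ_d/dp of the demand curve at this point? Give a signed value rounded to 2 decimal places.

-240.41

Ed = (dQ_d/dp)·(p/Q_d) ⇒ dQ_d/dp = Ed·Q_d/p = (-2.8)·15970/186 = -240.4086…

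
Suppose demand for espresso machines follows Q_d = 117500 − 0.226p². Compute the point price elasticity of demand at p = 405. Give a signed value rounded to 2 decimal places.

dQ_d/dp = −2·0.226·p = -183.06. At p = 405, Q_d = 80430.35.
Ed = (dQ_d/dp)·(p/Q_d) = (-183.06) × (405/80430.35) = -0.9217…

-0.92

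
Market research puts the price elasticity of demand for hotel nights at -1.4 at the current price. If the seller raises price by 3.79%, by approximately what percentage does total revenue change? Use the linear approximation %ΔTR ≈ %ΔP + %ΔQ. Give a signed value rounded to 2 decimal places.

%ΔQ ≈ Ed × %ΔP = (-1.4) × (+3.79%) = -5.3060%
%ΔTR ≈ %ΔP + %ΔQ = (+3.79%) + (-5.3060%) = -1.5160%

-1.52%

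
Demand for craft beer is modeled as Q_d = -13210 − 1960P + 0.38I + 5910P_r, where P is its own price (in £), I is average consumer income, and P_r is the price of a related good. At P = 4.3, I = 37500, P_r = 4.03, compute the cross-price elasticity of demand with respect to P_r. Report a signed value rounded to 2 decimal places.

At the given values, Q_d = -13210 − 1960(4.3) + 0.38(37500) + 5910(4.03) = 16429.3.
∂Q_d/∂P_r = 5910.
E = (5910) × (4.03/16429.3) = 1.4496…

1.45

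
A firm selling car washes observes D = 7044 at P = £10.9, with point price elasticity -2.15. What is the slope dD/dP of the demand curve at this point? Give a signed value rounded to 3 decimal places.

-1389.413

Ed = (dD/dP)·(P/D) ⇒ dD/dP = Ed·D/P = (-2.15)·7044/10.9 = -1389.41284…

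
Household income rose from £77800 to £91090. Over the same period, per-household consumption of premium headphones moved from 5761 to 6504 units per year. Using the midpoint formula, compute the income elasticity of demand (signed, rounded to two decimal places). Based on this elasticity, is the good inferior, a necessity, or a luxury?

0.77; necessity

%ΔQ = (6504 − 5761)/[( 5761 + 6504)/2] = 743/6132.5 = 0.121157…
%ΔIncome = (91090 − 77800)/[( 77800 + 91090)/2] = 13290/84445 = 0.157380…
E_income = (743/6132.5) / (13290/84445) = 0.7698…
0 < E_income < 1 ⇒ normal good, necessity.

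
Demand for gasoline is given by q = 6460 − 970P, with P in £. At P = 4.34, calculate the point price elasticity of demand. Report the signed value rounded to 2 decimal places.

-1.87

dq/dP = −970. At P = 4.34, q = 6460 − 970(4.34) = 2250.2.
Ed = (dq/dP)·(P/q) = −970 × (4.34/2250.2) = -1.8708…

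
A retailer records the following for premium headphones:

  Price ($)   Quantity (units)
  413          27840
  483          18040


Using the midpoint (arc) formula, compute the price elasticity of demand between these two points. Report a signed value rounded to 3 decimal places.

%ΔQ = (18040 − 27840) / [(27840 + 18040)/2] = -9800/22940 = -0.427201…
%ΔP = (483 − 413) / [(413 + 483)/2] = 70/448 = 0.15625
Arc Ed = %ΔQ / %ΔP = (-9800/22940) / (70/448) = -2.73408…

-2.734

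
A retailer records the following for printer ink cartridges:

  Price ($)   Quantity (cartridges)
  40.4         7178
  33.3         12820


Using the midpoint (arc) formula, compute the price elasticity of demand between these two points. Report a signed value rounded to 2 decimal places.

%ΔQ = (12820 − 7178) / [(7178 + 12820)/2] = 5642/9999 = 0.564256…
%ΔP = (33.3 − 40.4) / [(40.4 + 33.3)/2] = -7.1/36.85 = -0.192672…
Arc Ed = %ΔQ / %ΔP = (5642/9999) / (-7.1/36.85) = -2.9285…

-2.93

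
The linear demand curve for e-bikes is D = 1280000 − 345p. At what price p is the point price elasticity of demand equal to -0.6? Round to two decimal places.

1391.30

Ed = −345p/(1280000 − 345p). Set this equal to -0.6:
345p = 0.6·(1280000 − 345p) ⇒ 345p(1 + 0.6) = 0.6·1280000
p = 0.6·1280000 / (345·1.6) = 1391.3043…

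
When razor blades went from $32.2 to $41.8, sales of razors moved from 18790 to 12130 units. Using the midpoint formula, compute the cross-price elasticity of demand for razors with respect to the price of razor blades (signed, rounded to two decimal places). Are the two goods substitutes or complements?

%ΔQ_{razors} = (12130 − 18790)/avg = -6660/15460 = -0.430789…
%ΔP_{razor blades} = (41.8 − 32.2)/avg = 9.6/37 = 0.259459…
E_cross = (-6660/15460) / (9.6/37) = -1.6603…
E_cross < 0 ⇒ the goods are complements.

-1.66; complements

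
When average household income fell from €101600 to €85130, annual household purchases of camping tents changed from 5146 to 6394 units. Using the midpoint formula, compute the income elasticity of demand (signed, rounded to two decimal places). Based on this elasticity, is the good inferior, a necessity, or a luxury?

-1.23; inferior

%ΔQ = (6394 − 5146)/[( 5146 + 6394)/2] = 1248/5770 = 0.216291…
%ΔIncome = (85130 − 101600)/[( 101600 + 85130)/2] = -16470/93365 = -0.176404…
E_income = (1248/5770) / (-16470/93365) = -1.2261…
E_income < 0 ⇒ inferior good.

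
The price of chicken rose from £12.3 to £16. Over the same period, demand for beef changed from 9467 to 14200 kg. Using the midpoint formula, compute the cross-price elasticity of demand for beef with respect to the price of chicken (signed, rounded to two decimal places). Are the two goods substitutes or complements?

%ΔQ_{beef} = (14200 − 9467)/avg = 4733/11833.5 = 0.399966…
%ΔP_{chicken} = (16 − 12.3)/avg = 3.7/14.15 = 0.261484…
E_cross = (4733/11833.5) / (3.7/14.15) = 1.5296…
E_cross > 0 ⇒ the goods are substitutes.

1.53; substitutes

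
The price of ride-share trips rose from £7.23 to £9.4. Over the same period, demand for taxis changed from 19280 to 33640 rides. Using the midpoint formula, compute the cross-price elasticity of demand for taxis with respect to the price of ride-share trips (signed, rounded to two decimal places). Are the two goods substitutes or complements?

%ΔQ_{taxis} = (33640 − 19280)/avg = 14360/26460 = 0.542705…
%ΔP_{ride-share trips} = (9.4 − 7.23)/avg = 2.17/8.315 = 0.260974…
E_cross = (14360/26460) / (2.17/8.315) = 2.0795…
E_cross > 0 ⇒ the goods are substitutes.

2.08; substitutes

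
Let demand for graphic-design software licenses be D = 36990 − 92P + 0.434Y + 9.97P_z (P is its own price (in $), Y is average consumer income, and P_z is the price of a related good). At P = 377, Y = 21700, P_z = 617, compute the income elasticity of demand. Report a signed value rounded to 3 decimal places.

At the given values, D = 36990 − 92(377) + 0.434(21700) + 9.97(617) = 17875.29.
∂D/∂Y = 0.434.
E = (0.434) × (21700/17875.29) = 0.52686…

0.527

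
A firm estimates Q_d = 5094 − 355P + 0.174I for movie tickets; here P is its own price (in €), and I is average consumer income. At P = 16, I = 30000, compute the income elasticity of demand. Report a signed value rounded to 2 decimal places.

1.13

At the given values, Q_d = 5094 − 355(16) + 0.174(30000) = 4634.
∂Q_d/∂I = 0.174.
E = (0.174) × (30000/4634) = 1.1264…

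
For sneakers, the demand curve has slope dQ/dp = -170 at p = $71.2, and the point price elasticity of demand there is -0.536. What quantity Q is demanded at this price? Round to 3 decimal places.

Ed = (dQ/dp)·(p/Q) ⇒ Q = (dQ/dp)·p/Ed = (-170)·71.2/(-0.536) = 22582.08955…

22582.090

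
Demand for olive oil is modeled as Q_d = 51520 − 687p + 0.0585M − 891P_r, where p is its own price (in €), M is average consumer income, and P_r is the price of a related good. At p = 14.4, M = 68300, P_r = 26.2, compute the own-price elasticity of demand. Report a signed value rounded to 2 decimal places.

At the given values, Q_d = 51520 − 687(14.4) + 0.0585(68300) − 891(26.2) = 22278.55.
∂Q_d/∂p = −687.
E = (-687) × (14.4/22278.55) = -0.4440…

-0.44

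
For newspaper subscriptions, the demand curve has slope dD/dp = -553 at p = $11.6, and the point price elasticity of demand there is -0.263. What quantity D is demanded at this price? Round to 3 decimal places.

24390.875

Ed = (dD/dp)·(p/D) ⇒ D = (dD/dp)·p/Ed = (-553)·11.6/(-0.263) = 24390.87452…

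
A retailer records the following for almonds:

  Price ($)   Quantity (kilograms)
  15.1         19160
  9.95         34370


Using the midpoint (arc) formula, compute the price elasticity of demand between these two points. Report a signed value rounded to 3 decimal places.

%ΔQ = (34370 − 19160) / [(19160 + 34370)/2] = 15210/26765 = 0.568279…
%ΔP = (9.95 − 15.1) / [(15.1 + 9.95)/2] = -5.15/12.525 = -0.411177…
Arc Ed = %ΔQ / %ΔP = (15210/26765) / (-5.15/12.525) = -1.38207…

-1.382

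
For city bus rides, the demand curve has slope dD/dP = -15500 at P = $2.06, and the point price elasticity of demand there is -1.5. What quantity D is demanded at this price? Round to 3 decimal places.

21286.667

Ed = (dD/dP)·(P/D) ⇒ D = (dD/dP)·P/Ed = (-15500)·2.06/(-1.5) = 21286.66666…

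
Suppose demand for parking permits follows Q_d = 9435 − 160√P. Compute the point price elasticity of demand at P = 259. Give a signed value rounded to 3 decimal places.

dQ_d/dP = −160/(2√P) = -4.97096. At P = 259, Q_d = 6860.04.
Ed = (dQ_d/dP)·(P/Q_d) = (-4.97096) × (259/6860.04) = -0.18767…

-0.188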